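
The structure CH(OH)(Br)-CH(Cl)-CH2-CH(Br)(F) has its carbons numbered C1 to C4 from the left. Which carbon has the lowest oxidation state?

Count +1 for every bond to an atom more electronegative than carbon and −1 for every bond to one less electronegative; C–C bonds are 0. Tallying each carbon:
C1: 1C, 1H, 1O, 1Br → 0 − 1 + 1 + 1 = +1
C2: 2C, 1H, 1Cl → 0 − 1 + 1 = 0
C3: 2C, 2H → 0 − 2 = -2
C4: 1C, 1H, 1F, 1Br → 0 − 1 + 1 + 1 = +1
The most reduced carbon is C3 at -2.

C3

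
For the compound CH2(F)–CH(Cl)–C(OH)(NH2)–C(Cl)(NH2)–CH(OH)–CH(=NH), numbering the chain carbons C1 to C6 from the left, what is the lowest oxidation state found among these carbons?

-1

Tallying each carbon's bonds:
C1: 1C, 2H, 1F → 0 − 2 + 1 = -1
C2: 2C, 1H, 1Cl → 0 − 1 + 1 = 0
C3: 2C, 1O, 1N → 0 + 1 + 1 = +2
C4: 2C, 1N, 1Cl → 0 + 1 + 1 = +2
C5: 2C, 1H, 1O → 0 − 1 + 1 = 0
C6: 1C, 1H, 2N → 0 − 1 + 2 = +1
The lowest value is -1.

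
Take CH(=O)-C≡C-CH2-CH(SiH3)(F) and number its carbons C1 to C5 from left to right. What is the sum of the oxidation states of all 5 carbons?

-2

Bonds to more-electronegative neighbours contribute +1 each, bonds to H or metals contribute −1 each, and C–C bonds contribute 0. Tallying each carbon:
C1: 1C, 1H, 2O → 0 − 1 + 2 = +1
C2: 4C → 0 = 0
C3: 4C → 0 = 0
C4: 2C, 2H → 0 − 2 = -2
C5: 1C, 1H, 1F, 1Si → 0 − 1 + 1 − 1 = -1
Sum = +1 + 0 + 0 − 2 − 1 = -2.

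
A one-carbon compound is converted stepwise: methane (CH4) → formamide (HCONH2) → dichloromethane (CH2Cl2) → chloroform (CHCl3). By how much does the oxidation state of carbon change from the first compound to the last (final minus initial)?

Carbon oxidation states along the series — methane: -4, formamide: +2, dichloromethane: 0, chloroform: +2.
Net change = +2 − (-4) = +6.

+6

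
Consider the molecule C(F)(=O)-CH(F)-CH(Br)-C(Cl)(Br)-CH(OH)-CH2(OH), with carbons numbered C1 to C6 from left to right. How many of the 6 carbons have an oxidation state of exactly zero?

3

Each bond to a more electronegative atom (O, N, halogen) counts +1, each bond to a less electronegative atom (H, metal, B, Si) counts −1, and each C–C bond counts 0. Tallying each carbon:
C1: 1C, 2O, 1F → 0 + 2 + 1 = +3
C2: 2C, 1H, 1F → 0 − 1 + 1 = 0
C3: 2C, 1H, 1Br → 0 − 1 + 1 = 0
C4: 2C, 1Cl, 1Br → 0 + 1 + 1 = +2
C5: 2C, 1H, 1O → 0 − 1 + 1 = 0
C6: 1C, 2H, 1O → 0 − 2 + 1 = -1
3 carbons (C2, C3, C5) meet the condition.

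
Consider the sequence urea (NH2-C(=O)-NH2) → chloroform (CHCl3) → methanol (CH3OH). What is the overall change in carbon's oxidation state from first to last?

-6

Carbon oxidation states along the series — urea: +4, chloroform: +2, methanol: -2.
Net change = -2 − (+4) = -6.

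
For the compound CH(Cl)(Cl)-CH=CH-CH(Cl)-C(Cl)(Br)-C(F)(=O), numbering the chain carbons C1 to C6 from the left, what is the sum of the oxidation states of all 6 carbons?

Count +1 for every bond to an atom more electronegative than carbon and −1 for every bond to one less electronegative; C–C bonds are 0. Tallying each carbon:
C1: 1C, 1H, 2Cl → 0 − 1 + 2 = +1
C2: 3C, 1H → 0 − 1 = -1
C3: 3C, 1H → 0 − 1 = -1
C4: 2C, 1H, 1Cl → 0 − 1 + 1 = 0
C5: 2C, 1Cl, 1Br → 0 + 1 + 1 = +2
C6: 1C, 2O, 1F → 0 + 2 + 1 = +3
Sum = +1 − 1 − 1 + 0 + 2 + 3 = +4.

+4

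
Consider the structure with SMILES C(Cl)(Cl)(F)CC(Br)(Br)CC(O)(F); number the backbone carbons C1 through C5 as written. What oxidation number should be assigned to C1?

Assign +1 per bond to O/N/halogen, −1 per bond to H or an electropositive element, and 0 per bond to carbon.
C1 has one bond to C (0), one bond to Cl (+1), one bond to Cl (+1), one bond to F (+1).
Oxidation state = 0 + 1 + 1 + 1 = +3.

+3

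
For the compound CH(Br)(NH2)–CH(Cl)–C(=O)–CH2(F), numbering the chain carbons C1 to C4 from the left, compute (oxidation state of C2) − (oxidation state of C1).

-1

C2: 2C, 1H, 1Cl → 0 − 1 + 1 = 0
C1: 1C, 1H, 1N, 1Br → 0 − 1 + 1 + 1 = +1
Difference: 0 − (+1) = -1.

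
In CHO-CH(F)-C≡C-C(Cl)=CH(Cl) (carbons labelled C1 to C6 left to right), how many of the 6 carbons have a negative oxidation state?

0

Count +1 for every bond to an atom more electronegative than carbon and −1 for every bond to one less electronegative; C–C bonds are 0. Tallying each carbon:
C1: 1C, 1H, 2O → 0 − 1 + 2 = +1
C2: 2C, 1H, 1F → 0 − 1 + 1 = 0
C3: 4C → 0 = 0
C4: 4C → 0 = 0
C5: 3C, 1Cl → 0 + 1 = +1
C6: 2C, 1H, 1Cl → 0 − 1 + 1 = 0
0 carbons meet the condition.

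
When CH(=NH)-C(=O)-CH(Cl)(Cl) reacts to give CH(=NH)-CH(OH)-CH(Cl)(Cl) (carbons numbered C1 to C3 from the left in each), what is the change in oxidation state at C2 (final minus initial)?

-2

Before: C2 has 2 bonds to C, 2 bonds to O → oxidation state +2.
After: C2 has 2 bonds to C, 1 bond to H, 1 bond to O → oxidation state 0.
Δ = 0 − (+2) = -2, so this is a reduction at C2.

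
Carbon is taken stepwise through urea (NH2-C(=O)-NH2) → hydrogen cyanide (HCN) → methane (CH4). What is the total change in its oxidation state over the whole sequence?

-8

Carbon oxidation states along the series — urea: +4, hydrogen cyanide: +2, methane: -4.
Net change = -4 − (+4) = -8.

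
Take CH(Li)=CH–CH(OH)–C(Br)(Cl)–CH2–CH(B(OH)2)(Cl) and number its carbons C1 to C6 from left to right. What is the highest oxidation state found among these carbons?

Count +1 for every bond to an atom more electronegative than carbon and −1 for every bond to one less electronegative; C–C bonds are 0. Tallying each carbon:
C1: 2C, 1H, 1Li → 0 − 1 − 1 = -2
C2: 3C, 1H → 0 − 1 = -1
C3: 2C, 1H, 1O → 0 − 1 + 1 = 0
C4: 2C, 1Cl, 1Br → 0 + 1 + 1 = +2
C5: 2C, 2H → 0 − 2 = -2
C6: 1C, 1H, 1Cl, 1B → 0 − 1 + 1 − 1 = -1
The highest value is +2.

+2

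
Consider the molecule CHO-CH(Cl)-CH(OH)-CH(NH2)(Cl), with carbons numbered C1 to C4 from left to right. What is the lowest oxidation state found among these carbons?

0

Tallying each carbon's bonds:
C1: 1C, 1H, 2O → 0 − 1 + 2 = +1
C2: 2C, 1H, 1Cl → 0 − 1 + 1 = 0
C3: 2C, 1H, 1O → 0 − 1 + 1 = 0
C4: 1C, 1H, 1N, 1Cl → 0 − 1 + 1 + 1 = +1
The lowest value is 0.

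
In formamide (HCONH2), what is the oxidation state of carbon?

+2

The carbon has one bond to H (-1), a double bond to O (2×+1 = +2), one bond to N (+1).
Oxidation state = -1 + 2 + 1 = +2.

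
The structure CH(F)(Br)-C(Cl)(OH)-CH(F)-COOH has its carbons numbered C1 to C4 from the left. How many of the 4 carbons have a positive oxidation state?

3

Tallying each carbon's bonds:
C1: 1C, 1H, 1F, 1Br → 0 − 1 + 1 + 1 = +1
C2: 2C, 1O, 1Cl → 0 + 1 + 1 = +2
C3: 2C, 1H, 1F → 0 − 1 + 1 = 0
C4: 1C, 3O → 0 + 3 = +3
3 carbons (C1, C2, C4) meet the condition.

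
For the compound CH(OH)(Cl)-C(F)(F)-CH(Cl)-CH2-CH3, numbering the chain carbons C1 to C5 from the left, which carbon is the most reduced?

Assign +1 per bond to O/N/halogen, −1 per bond to H or an electropositive element, and 0 per bond to carbon. Tallying each carbon:
C1: 1C, 1H, 1O, 1Cl → 0 − 1 + 1 + 1 = +1
C2: 2C, 2F → 0 + 2 = +2
C3: 2C, 1H, 1Cl → 0 − 1 + 1 = 0
C4: 2C, 2H → 0 − 2 = -2
C5: 1C, 3H → 0 − 3 = -3
The most reduced carbon is C5 at -3.

C5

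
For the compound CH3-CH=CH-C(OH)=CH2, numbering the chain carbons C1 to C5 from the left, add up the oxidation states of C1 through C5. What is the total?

Tallying each carbon's bonds:
C1: 1C, 3H → 0 − 3 = -3
C2: 3C, 1H → 0 − 1 = -1
C3: 3C, 1H → 0 − 1 = -1
C4: 3C, 1O → 0 + 1 = +1
C5: 2C, 2H → 0 − 2 = -2
Sum = -3 − 1 − 1 + 1 − 2 = -6.

-6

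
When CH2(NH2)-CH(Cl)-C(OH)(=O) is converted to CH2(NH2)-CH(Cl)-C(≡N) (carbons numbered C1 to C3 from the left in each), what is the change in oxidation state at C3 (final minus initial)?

0

Before: C3 has 1 bond to C, 3 bonds to O → oxidation state +3.
After: C3 has 1 bond to C, 3 bonds to N → oxidation state +3.
Δ = +3 − (+3) = 0, so no net redox change at C3.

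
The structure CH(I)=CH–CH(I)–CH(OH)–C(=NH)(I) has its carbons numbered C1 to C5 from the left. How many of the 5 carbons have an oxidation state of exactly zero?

3

Tallying each carbon's bonds:
C1: 2C, 1H, 1I → 0 − 1 + 1 = 0
C2: 3C, 1H → 0 − 1 = -1
C3: 2C, 1H, 1I → 0 − 1 + 1 = 0
C4: 2C, 1H, 1O → 0 − 1 + 1 = 0
C5: 1C, 2N, 1I → 0 + 2 + 1 = +3
3 carbons (C1, C3, C4) meet the condition.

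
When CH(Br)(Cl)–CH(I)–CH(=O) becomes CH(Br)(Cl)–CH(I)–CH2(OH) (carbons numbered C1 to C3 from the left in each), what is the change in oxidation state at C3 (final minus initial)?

-2

Before: C3 has 1 bond to C, 1 bond to H, 2 bonds to O → oxidation state +1.
After: C3 has 1 bond to C, 2 bonds to H, 1 bond to O → oxidation state -1.
Δ = -1 − (+1) = -2, so this is a reduction at C3.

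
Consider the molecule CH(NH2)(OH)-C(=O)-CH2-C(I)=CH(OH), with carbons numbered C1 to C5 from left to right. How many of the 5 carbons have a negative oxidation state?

1

Tallying each carbon's bonds:
C1: 1C, 1H, 1O, 1N → 0 − 1 + 1 + 1 = +1
C2: 2C, 2O → 0 + 2 = +2
C3: 2C, 2H → 0 − 2 = -2
C4: 3C, 1I → 0 + 1 = +1
C5: 2C, 1H, 1O → 0 − 1 + 1 = 0
1 carbon (C3) meets the condition.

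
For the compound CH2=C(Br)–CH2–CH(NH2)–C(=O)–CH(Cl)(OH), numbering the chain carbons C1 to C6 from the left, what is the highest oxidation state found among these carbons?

Tallying each carbon's bonds:
C1: 2C, 2H → 0 − 2 = -2
C2: 3C, 1Br → 0 + 1 = +1
C3: 2C, 2H → 0 − 2 = -2
C4: 2C, 1H, 1N → 0 − 1 + 1 = 0
C5: 2C, 2O → 0 + 2 = +2
C6: 1C, 1H, 1O, 1Cl → 0 − 1 + 1 + 1 = +1
The highest value is +2.

+2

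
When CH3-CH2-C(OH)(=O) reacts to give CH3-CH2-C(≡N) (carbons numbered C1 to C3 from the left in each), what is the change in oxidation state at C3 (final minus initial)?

0

Before: C3 has 1 bond to C, 3 bonds to O → oxidation state +3.
After: C3 has 1 bond to C, 3 bonds to N → oxidation state +3.
Δ = +3 − (+3) = 0, so no net redox change at C3.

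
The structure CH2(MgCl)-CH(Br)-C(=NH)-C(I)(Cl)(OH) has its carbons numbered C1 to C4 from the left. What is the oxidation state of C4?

Count +1 for every bond to an atom more electronegative than carbon and −1 for every bond to one less electronegative; C–C bonds are 0.
C4 has one bond to C (0), one bond to I (+1), one bond to Cl (+1), one bond to O (+1).
Oxidation state = 0 + 1 + 1 + 1 = +3.

+3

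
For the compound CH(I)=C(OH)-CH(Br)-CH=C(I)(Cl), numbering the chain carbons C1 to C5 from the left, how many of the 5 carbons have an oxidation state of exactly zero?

Count +1 for every bond to an atom more electronegative than carbon and −1 for every bond to one less electronegative; C–C bonds are 0. Tallying each carbon:
C1: 2C, 1H, 1I → 0 − 1 + 1 = 0
C2: 3C, 1O → 0 + 1 = +1
C3: 2C, 1H, 1Br → 0 − 1 + 1 = 0
C4: 3C, 1H → 0 − 1 = -1
C5: 2C, 1Cl, 1I → 0 + 1 + 1 = +2
2 carbons (C1, C3) meet the condition.

2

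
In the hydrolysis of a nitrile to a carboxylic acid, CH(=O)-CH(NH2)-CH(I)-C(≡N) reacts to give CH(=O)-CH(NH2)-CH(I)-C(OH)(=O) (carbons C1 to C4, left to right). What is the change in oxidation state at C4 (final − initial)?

0

Before: C4 has 1 bond to C, 3 bonds to N → oxidation state +3.
After: C4 has 1 bond to C, 3 bonds to O → oxidation state +3.
Δ = +3 − (+3) = 0, so no net redox change at C4.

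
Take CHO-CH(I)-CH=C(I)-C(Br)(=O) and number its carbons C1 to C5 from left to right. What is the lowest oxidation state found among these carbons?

Assign +1 per bond to O/N/halogen, −1 per bond to H or an electropositive element, and 0 per bond to carbon. Tallying each carbon:
C1: 1C, 1H, 2O → 0 − 1 + 2 = +1
C2: 2C, 1H, 1I → 0 − 1 + 1 = 0
C3: 3C, 1H → 0 − 1 = -1
C4: 3C, 1I → 0 + 1 = +1
C5: 1C, 2O, 1Br → 0 + 2 + 1 = +3
The lowest value is -1.

-1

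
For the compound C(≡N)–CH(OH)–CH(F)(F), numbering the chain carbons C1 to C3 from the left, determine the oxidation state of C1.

Assign +1 per bond to O/N/halogen, −1 per bond to H or an electropositive element, and 0 per bond to carbon.
C1 has one bond to C (0), a triple bond to N (3×+1 = +3).
Oxidation state = 0 + 3 = +3.

+3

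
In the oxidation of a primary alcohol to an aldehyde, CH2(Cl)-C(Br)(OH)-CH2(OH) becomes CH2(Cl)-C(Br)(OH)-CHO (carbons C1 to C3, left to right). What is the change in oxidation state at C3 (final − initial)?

Before: C3 has 1 bond to C, 2 bonds to H, 1 bond to O → oxidation state -1.
After: C3 has 1 bond to C, 1 bond to H, 2 bonds to O → oxidation state +1.
Δ = +1 − (-1) = +2, so this is an oxidation at C3.

+2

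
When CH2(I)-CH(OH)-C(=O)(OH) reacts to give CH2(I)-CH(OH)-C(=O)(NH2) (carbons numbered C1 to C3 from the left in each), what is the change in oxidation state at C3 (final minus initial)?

0

Before: C3 has 1 bond to C, 3 bonds to O → oxidation state +3.
After: C3 has 1 bond to C, 2 bonds to O, 1 bond to N → oxidation state +3.
Δ = +3 − (+3) = 0, so no net redox change at C3.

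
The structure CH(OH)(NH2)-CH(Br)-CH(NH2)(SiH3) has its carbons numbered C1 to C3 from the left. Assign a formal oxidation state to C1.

+1

Assign +1 per bond to O/N/halogen, −1 per bond to H or an electropositive element, and 0 per bond to carbon.
C1 has one bond to C (0), one bond to H (-1), one bond to O (+1), one bond to N (+1).
Oxidation state = 0 − 1 + 1 + 1 = +1.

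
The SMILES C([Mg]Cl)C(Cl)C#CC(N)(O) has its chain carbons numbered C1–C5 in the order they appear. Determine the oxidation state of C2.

0

Count +1 for every bond to an atom more electronegative than carbon and −1 for every bond to one less electronegative; C–C bonds are 0.
C2 has one bond to C (0), one bond to C (0), one bond to Cl (+1), one bond to H (-1).
Oxidation state = 0 + 0 + 1 − 1 = 0.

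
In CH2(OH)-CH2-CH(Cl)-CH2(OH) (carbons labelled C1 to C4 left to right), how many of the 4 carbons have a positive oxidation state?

0

Tallying each carbon's bonds:
C1: 1C, 2H, 1O → 0 − 2 + 1 = -1
C2: 2C, 2H → 0 − 2 = -2
C3: 2C, 1H, 1Cl → 0 − 1 + 1 = 0
C4: 1C, 2H, 1O → 0 − 2 + 1 = -1
0 carbons meet the condition.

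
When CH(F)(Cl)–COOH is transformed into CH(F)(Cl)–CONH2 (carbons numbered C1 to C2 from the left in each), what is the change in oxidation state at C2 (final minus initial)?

Before: C2 has 1 bond to C, 3 bonds to O → oxidation state +3.
After: C2 has 1 bond to C, 2 bonds to O, 1 bond to N → oxidation state +3.
Δ = +3 − (+3) = 0, so no net redox change at C2.

0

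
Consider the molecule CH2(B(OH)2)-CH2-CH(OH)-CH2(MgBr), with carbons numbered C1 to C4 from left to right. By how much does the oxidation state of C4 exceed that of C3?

-3

C4: 1C, 2H, 1Mg → 0 − 2 − 1 = -3
C3: 2C, 1H, 1O → 0 − 1 + 1 = 0
Difference: -3 − (0) = -3.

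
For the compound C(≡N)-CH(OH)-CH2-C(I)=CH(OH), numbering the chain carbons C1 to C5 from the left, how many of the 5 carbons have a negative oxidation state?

Assign +1 per bond to O/N/halogen, −1 per bond to H or an electropositive element, and 0 per bond to carbon. Tallying each carbon:
C1: 1C, 3N → 0 + 3 = +3
C2: 2C, 1H, 1O → 0 − 1 + 1 = 0
C3: 2C, 2H → 0 − 2 = -2
C4: 3C, 1I → 0 + 1 = +1
C5: 2C, 1H, 1O → 0 − 1 + 1 = 0
1 carbon (C3) meets the condition.

1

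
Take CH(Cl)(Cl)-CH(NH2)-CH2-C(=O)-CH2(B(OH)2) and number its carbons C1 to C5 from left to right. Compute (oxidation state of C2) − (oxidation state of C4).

C2: 2C, 1H, 1N → 0 − 1 + 1 = 0
C4: 2C, 2O → 0 + 2 = +2
Difference: 0 − (+2) = -2.

-2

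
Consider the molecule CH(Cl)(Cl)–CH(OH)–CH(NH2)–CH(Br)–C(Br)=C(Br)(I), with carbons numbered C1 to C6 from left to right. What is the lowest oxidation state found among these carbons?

0

Tallying each carbon's bonds:
C1: 1C, 1H, 2Cl → 0 − 1 + 2 = +1
C2: 2C, 1H, 1O → 0 − 1 + 1 = 0
C3: 2C, 1H, 1N → 0 − 1 + 1 = 0
C4: 2C, 1H, 1Br → 0 − 1 + 1 = 0
C5: 3C, 1Br → 0 + 1 = +1
C6: 2C, 1Br, 1I → 0 + 1 + 1 = +2
The lowest value is 0.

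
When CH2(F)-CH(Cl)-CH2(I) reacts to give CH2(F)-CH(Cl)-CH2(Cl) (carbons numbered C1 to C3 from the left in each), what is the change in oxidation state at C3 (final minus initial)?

Before: C3 has 1 bond to C, 2 bonds to H, 1 bond to I → oxidation state -1.
After: C3 has 1 bond to C, 2 bonds to H, 1 bond to Cl → oxidation state -1.
Δ = -1 − (-1) = 0, so no net redox change at C3.

0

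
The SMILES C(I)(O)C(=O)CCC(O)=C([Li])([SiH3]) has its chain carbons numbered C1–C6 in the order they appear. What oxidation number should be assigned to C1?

Count +1 for every bond to an atom more electronegative than carbon and −1 for every bond to one less electronegative; C–C bonds are 0.
C1 has one bond to C (0), one bond to I (+1), one bond to H (-1), one bond to O (+1).
Oxidation state = 0 + 1 − 1 + 1 = +1.

+1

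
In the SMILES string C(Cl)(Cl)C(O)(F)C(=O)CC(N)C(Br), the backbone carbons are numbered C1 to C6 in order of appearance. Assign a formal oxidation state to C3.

C3 has one bond to C (0), one bond to C (0), a double bond to O (2×+1 = +2).
Oxidation state = 0 + 0 + 2 = +2.

+2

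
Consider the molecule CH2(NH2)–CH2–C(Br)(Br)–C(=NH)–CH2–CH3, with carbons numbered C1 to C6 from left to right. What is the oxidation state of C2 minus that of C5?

0

C2: 2C, 2H → 0 − 2 = -2
C5: 2C, 2H → 0 − 2 = -2
Difference: -2 − (-2) = 0.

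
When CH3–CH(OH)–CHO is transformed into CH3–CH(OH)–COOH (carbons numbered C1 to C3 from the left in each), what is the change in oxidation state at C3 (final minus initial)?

+2

Before: C3 has 1 bond to C, 1 bond to H, 2 bonds to O → oxidation state +1.
After: C3 has 1 bond to C, 3 bonds to O → oxidation state +3.
Δ = +3 − (+1) = +2, so this is an oxidation at C3.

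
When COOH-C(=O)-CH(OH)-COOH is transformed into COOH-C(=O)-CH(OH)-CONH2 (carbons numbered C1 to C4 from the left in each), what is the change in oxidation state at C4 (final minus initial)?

Before: C4 has 1 bond to C, 3 bonds to O → oxidation state +3.
After: C4 has 1 bond to C, 2 bonds to O, 1 bond to N → oxidation state +3.
Δ = +3 − (+3) = 0, so no net redox change at C4.

0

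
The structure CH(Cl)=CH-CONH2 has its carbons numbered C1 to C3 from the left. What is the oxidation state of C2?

-1

Each bond to a more electronegative atom (O, N, halogen) counts +1, each bond to a less electronegative atom (H, metal, B, Si) counts −1, and each C–C bond counts 0.
C2 has a double bond to C (2×0 = 0), one bond to C (0), one bond to H (-1).
Oxidation state = 0 + 0 − 1 = -1.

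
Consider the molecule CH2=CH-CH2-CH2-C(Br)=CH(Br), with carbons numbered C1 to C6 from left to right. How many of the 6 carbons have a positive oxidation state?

1

Tallying each carbon's bonds:
C1: 2C, 2H → 0 − 2 = -2
C2: 3C, 1H → 0 − 1 = -1
C3: 2C, 2H → 0 − 2 = -2
C4: 2C, 2H → 0 − 2 = -2
C5: 3C, 1Br → 0 + 1 = +1
C6: 2C, 1H, 1Br → 0 − 1 + 1 = 0
1 carbon (C5) meets the condition.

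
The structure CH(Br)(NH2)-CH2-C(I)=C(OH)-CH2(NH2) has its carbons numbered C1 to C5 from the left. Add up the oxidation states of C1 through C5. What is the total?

Tallying each carbon's bonds:
C1: 1C, 1H, 1N, 1Br → 0 − 1 + 1 + 1 = +1
C2: 2C, 2H → 0 − 2 = -2
C3: 3C, 1I → 0 + 1 = +1
C4: 3C, 1O → 0 + 1 = +1
C5: 1C, 2H, 1N → 0 − 2 + 1 = -1
Sum = +1 − 2 + 1 + 1 − 1 = 0.

0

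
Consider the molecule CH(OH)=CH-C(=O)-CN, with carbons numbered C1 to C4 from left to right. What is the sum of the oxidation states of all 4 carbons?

+4

Bonds to more-electronegative neighbours contribute +1 each, bonds to H or metals contribute −1 each, and C–C bonds contribute 0. Tallying each carbon:
C1: 2C, 1H, 1O → 0 − 1 + 1 = 0
C2: 3C, 1H → 0 − 1 = -1
C3: 2C, 2O → 0 + 2 = +2
C4: 1C, 3N → 0 + 3 = +3
Sum = 0 − 1 + 2 + 3 = +4.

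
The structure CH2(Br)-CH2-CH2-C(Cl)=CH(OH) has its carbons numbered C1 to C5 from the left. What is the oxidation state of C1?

-1

Bonds to more-electronegative neighbours contribute +1 each, bonds to H or metals contribute −1 each, and C–C bonds contribute 0.
C1 has one bond to C (0), one bond to H (-1), one bond to Br (+1), one bond to H (-1).
Oxidation state = 0 − 1 + 1 − 1 = -1.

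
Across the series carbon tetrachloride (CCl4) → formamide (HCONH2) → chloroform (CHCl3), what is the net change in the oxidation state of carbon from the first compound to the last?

Carbon oxidation states along the series — carbon tetrachloride: +4, formamide: +2, chloroform: +2.
Net change = +2 − (+4) = -2.

-2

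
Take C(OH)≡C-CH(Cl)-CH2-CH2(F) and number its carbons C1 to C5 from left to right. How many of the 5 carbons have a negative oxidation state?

Assign +1 per bond to O/N/halogen, −1 per bond to H or an electropositive element, and 0 per bond to carbon. Tallying each carbon:
C1: 3C, 1O → 0 + 1 = +1
C2: 4C → 0 = 0
C3: 2C, 1H, 1Cl → 0 − 1 + 1 = 0
C4: 2C, 2H → 0 − 2 = -2
C5: 1C, 2H, 1F → 0 − 2 + 1 = -1
2 carbons (C4, C5) meet the condition.

2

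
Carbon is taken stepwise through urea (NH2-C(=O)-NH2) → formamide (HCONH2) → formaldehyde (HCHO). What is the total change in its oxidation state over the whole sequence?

Carbon oxidation states along the series — urea: +4, formamide: +2, formaldehyde: 0.
Net change = 0 − (+4) = -4.

-4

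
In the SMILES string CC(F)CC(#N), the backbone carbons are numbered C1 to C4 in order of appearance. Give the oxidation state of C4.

C4 has one bond to C (0), a triple bond to N (3×+1 = +3).
Oxidation state = 0 + 3 = +3.

+3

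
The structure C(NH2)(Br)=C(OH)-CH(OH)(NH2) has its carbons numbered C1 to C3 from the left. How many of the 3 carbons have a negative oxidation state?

0

Tallying each carbon's bonds:
C1: 2C, 1N, 1Br → 0 + 1 + 1 = +2
C2: 3C, 1O → 0 + 1 = +1
C3: 1C, 1H, 1O, 1N → 0 − 1 + 1 + 1 = +1
0 carbons meet the condition.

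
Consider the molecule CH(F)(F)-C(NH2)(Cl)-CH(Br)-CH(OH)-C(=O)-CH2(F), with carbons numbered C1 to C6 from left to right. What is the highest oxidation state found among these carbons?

+2

Bonds to more-electronegative neighbours contribute +1 each, bonds to H or metals contribute −1 each, and C–C bonds contribute 0. Tallying each carbon:
C1: 1C, 1H, 2F → 0 − 1 + 2 = +1
C2: 2C, 1N, 1Cl → 0 + 1 + 1 = +2
C3: 2C, 1H, 1Br → 0 − 1 + 1 = 0
C4: 2C, 1H, 1O → 0 − 1 + 1 = 0
C5: 2C, 2O → 0 + 2 = +2
C6: 1C, 2H, 1F → 0 − 2 + 1 = -1
The highest value is +2.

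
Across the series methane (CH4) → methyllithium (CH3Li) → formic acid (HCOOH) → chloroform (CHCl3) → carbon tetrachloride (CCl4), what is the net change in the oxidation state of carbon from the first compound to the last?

Carbon oxidation states along the series — methane: -4, methyllithium: -4, formic acid: +2, chloroform: +2, carbon tetrachloride: +4.
Net change = +4 − (-4) = +8.

+8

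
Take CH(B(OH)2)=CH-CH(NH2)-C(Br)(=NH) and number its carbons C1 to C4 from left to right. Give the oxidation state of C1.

-2

Assign +1 per bond to O/N/halogen, −1 per bond to H or an electropositive element, and 0 per bond to carbon.
C1 has a double bond to C (2×0 = 0), one bond to H (-1), one bond to B (-1).
Oxidation state = 0 − 1 − 1 = -2.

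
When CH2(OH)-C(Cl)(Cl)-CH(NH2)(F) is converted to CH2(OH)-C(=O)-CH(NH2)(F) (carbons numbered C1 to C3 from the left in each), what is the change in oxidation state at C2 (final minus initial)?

0

Before: C2 has 2 bonds to C, 2 bonds to Cl → oxidation state +2.
After: C2 has 2 bonds to C, 2 bonds to O → oxidation state +2.
Δ = +2 − (+2) = 0, so no net redox change at C2.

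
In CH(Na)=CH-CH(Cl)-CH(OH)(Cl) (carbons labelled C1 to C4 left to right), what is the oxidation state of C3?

0

C3 has one bond to C (0), one bond to C (0), one bond to Cl (+1), one bond to H (-1).
Oxidation state = 0 + 0 + 1 − 1 = 0.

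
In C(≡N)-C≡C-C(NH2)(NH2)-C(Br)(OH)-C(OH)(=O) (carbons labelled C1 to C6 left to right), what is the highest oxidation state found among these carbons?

Assign +1 per bond to O/N/halogen, −1 per bond to H or an electropositive element, and 0 per bond to carbon. Tallying each carbon:
C1: 1C, 3N → 0 + 3 = +3
C2: 4C → 0 = 0
C3: 4C → 0 = 0
C4: 2C, 2N → 0 + 2 = +2
C5: 2C, 1O, 1Br → 0 + 1 + 1 = +2
C6: 1C, 3O → 0 + 3 = +3
The highest value is +3.

+3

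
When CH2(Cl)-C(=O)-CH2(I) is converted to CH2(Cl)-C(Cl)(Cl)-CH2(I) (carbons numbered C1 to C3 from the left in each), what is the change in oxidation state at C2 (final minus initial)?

Before: C2 has 2 bonds to C, 2 bonds to O → oxidation state +2.
After: C2 has 2 bonds to C, 2 bonds to Cl → oxidation state +2.
Δ = +2 − (+2) = 0, so no net redox change at C2.

0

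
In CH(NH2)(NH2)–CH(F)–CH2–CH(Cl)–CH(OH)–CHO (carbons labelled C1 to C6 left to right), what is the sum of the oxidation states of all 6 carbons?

0

Tallying each carbon's bonds:
C1: 1C, 1H, 2N → 0 − 1 + 2 = +1
C2: 2C, 1H, 1F → 0 − 1 + 1 = 0
C3: 2C, 2H → 0 − 2 = -2
C4: 2C, 1H, 1Cl → 0 − 1 + 1 = 0
C5: 2C, 1H, 1O → 0 − 1 + 1 = 0
C6: 1C, 1H, 2O → 0 − 1 + 2 = +1
Sum = +1 + 0 − 2 + 0 + 0 + 1 = 0.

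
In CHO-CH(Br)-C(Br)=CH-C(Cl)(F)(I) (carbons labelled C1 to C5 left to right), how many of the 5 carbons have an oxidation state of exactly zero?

Tallying each carbon's bonds:
C1: 1C, 1H, 2O → 0 − 1 + 2 = +1
C2: 2C, 1H, 1Br → 0 − 1 + 1 = 0
C3: 3C, 1Br → 0 + 1 = +1
C4: 3C, 1H → 0 − 1 = -1
C5: 1C, 1F, 1Cl, 1I → 0 + 1 + 1 + 1 = +3
1 carbon (C2) meets the condition.

1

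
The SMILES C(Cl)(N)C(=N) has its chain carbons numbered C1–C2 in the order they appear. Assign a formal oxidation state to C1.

+1

Assign +1 per bond to O/N/halogen, −1 per bond to H or an electropositive element, and 0 per bond to carbon.
C1 has one bond to C (0), one bond to Cl (+1), one bond to H (-1), one bond to N (+1).
Oxidation state = 0 + 1 − 1 + 1 = +1.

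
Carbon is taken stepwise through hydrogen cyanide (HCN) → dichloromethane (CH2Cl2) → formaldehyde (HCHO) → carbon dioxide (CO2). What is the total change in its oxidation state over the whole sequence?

+2

Carbon oxidation states along the series — hydrogen cyanide: +2, dichloromethane: 0, formaldehyde: 0, carbon dioxide: +4.
Net change = +4 − (+2) = +2.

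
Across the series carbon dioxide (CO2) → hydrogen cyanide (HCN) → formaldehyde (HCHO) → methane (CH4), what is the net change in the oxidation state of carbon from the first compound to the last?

Carbon oxidation states along the series — carbon dioxide: +4, hydrogen cyanide: +2, formaldehyde: 0, methane: -4.
Net change = -4 − (+4) = -8.

-8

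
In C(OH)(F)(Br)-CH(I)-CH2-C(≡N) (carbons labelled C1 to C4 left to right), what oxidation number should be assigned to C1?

C1 has one bond to C (0), one bond to O (+1), one bond to F (+1), one bond to Br (+1).
Oxidation state = 0 + 1 + 1 + 1 = +3.

+3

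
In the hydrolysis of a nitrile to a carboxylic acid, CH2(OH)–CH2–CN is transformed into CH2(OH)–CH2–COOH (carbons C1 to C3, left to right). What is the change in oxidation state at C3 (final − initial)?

0

Before: C3 has 1 bond to C, 3 bonds to N → oxidation state +3.
After: C3 has 1 bond to C, 3 bonds to O → oxidation state +3.
Δ = +3 − (+3) = 0, so no net redox change at C3.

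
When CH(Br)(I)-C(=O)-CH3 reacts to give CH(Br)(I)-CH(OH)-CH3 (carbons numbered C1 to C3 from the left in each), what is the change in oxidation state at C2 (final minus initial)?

-2

Before: C2 has 2 bonds to C, 2 bonds to O → oxidation state +2.
After: C2 has 2 bonds to C, 1 bond to H, 1 bond to O → oxidation state 0.
Δ = 0 − (+2) = -2, so this is a reduction at C2.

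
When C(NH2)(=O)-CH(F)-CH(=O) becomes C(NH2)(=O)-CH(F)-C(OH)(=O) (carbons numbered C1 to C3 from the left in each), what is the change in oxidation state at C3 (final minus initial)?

+2

Before: C3 has 1 bond to C, 1 bond to H, 2 bonds to O → oxidation state +1.
After: C3 has 1 bond to C, 3 bonds to O → oxidation state +3.
Δ = +3 − (+1) = +2, so this is an oxidation at C3.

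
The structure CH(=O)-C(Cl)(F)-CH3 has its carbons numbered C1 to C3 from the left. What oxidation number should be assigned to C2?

+2

C2 has one bond to C (0), one bond to C (0), one bond to Cl (+1), one bond to F (+1).
Oxidation state = 0 + 0 + 1 + 1 = +2.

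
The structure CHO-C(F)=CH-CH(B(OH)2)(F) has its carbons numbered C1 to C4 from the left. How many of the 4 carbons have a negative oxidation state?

2

Tallying each carbon's bonds:
C1: 1C, 1H, 2O → 0 − 1 + 2 = +1
C2: 3C, 1F → 0 + 1 = +1
C3: 3C, 1H → 0 − 1 = -1
C4: 1C, 1H, 1F, 1B → 0 − 1 + 1 − 1 = -1
2 carbons (C3, C4) meet the condition.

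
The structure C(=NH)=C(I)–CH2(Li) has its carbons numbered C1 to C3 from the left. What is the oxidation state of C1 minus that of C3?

+5

C1: 2C, 2N → 0 + 2 = +2
C3: 1C, 2H, 1Li → 0 − 2 − 1 = -3
Difference: +2 − (-3) = +5.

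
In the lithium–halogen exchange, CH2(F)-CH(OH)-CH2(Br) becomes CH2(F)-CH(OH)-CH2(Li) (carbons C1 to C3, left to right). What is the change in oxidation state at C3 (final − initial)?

-2

Before: C3 has 1 bond to C, 2 bonds to H, 1 bond to Br → oxidation state -1.
After: C3 has 1 bond to C, 2 bonds to H, 1 bond to Li → oxidation state -3.
Δ = -3 − (-1) = -2, so this is a reduction at C3.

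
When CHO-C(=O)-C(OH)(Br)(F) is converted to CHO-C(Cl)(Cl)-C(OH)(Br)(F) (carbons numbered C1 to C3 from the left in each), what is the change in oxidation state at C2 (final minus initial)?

Before: C2 has 2 bonds to C, 2 bonds to O → oxidation state +2.
After: C2 has 2 bonds to C, 2 bonds to Cl → oxidation state +2.
Δ = +2 − (+2) = 0, so no net redox change at C2.

0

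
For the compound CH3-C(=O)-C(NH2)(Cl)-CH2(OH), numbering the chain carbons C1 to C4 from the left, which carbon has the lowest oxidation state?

Count +1 for every bond to an atom more electronegative than carbon and −1 for every bond to one less electronegative; C–C bonds are 0. Tallying each carbon:
C1: 1C, 3H → 0 − 3 = -3
C2: 2C, 2O → 0 + 2 = +2
C3: 2C, 1N, 1Cl → 0 + 1 + 1 = +2
C4: 1C, 2H, 1O → 0 − 2 + 1 = -1
The most reduced carbon is C1 at -3.

C1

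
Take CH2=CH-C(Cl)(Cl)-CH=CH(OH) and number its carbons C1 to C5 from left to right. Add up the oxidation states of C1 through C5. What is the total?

-2

Bonds to more-electronegative neighbours contribute +1 each, bonds to H or metals contribute −1 each, and C–C bonds contribute 0. Tallying each carbon:
C1: 2C, 2H → 0 − 2 = -2
C2: 3C, 1H → 0 − 1 = -1
C3: 2C, 2Cl → 0 + 2 = +2
C4: 3C, 1H → 0 − 1 = -1
C5: 2C, 1H, 1O → 0 − 1 + 1 = 0
Sum = -2 − 1 + 2 − 1 + 0 = -2.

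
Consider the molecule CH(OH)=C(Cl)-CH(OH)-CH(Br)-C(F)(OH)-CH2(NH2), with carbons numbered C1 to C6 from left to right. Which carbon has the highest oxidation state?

Tallying each carbon's bonds:
C1: 2C, 1H, 1O → 0 − 1 + 1 = 0
C2: 3C, 1Cl → 0 + 1 = +1
C3: 2C, 1H, 1O → 0 − 1 + 1 = 0
C4: 2C, 1H, 1Br → 0 − 1 + 1 = 0
C5: 2C, 1O, 1F → 0 + 1 + 1 = +2
C6: 1C, 2H, 1N → 0 − 2 + 1 = -1
The most oxidised carbon is C5 at +2.

C5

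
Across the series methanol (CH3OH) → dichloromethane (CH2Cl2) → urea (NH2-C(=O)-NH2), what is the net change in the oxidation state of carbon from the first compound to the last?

+6

Carbon oxidation states along the series — methanol: -2, dichloromethane: 0, urea: +4.
Net change = +4 − (-2) = +6.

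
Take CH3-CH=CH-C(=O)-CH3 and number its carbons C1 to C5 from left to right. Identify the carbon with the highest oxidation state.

Tallying each carbon's bonds:
C1: 1C, 3H → 0 − 3 = -3
C2: 3C, 1H → 0 − 1 = -1
C3: 3C, 1H → 0 − 1 = -1
C4: 2C, 2O → 0 + 2 = +2
C5: 1C, 3H → 0 − 3 = -3
The most oxidised carbon is C4 at +2.

C4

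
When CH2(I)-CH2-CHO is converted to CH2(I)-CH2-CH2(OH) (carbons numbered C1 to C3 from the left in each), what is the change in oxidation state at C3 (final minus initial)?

-2

Before: C3 has 1 bond to C, 1 bond to H, 2 bonds to O → oxidation state +1.
After: C3 has 1 bond to C, 2 bonds to H, 1 bond to O → oxidation state -1.
Δ = -1 − (+1) = -2, so this is a reduction at C3.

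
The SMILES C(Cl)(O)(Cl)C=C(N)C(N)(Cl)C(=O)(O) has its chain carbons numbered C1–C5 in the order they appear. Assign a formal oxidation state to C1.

Bonds to more-electronegative neighbours contribute +1 each, bonds to H or metals contribute −1 each, and C–C bonds contribute 0.
C1 has one bond to C (0), one bond to Cl (+1), one bond to O (+1), one bond to Cl (+1).
Oxidation state = 0 + 1 + 1 + 1 = +3.

+3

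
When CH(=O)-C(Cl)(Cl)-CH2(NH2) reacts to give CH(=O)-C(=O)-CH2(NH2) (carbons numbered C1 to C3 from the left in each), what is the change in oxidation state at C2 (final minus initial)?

Before: C2 has 2 bonds to C, 2 bonds to Cl → oxidation state +2.
After: C2 has 2 bonds to C, 2 bonds to O → oxidation state +2.
Δ = +2 − (+2) = 0, so no net redox change at C2.

0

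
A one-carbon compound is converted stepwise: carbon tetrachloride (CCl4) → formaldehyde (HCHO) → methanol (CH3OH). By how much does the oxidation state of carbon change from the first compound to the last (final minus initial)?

-6

Carbon oxidation states along the series — carbon tetrachloride: +4, formaldehyde: 0, methanol: -2.
Net change = -2 − (+4) = -6.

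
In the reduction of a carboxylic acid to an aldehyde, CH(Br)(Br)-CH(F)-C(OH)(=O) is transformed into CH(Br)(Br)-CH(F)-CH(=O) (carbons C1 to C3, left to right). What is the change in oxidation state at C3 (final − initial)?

Before: C3 has 1 bond to C, 3 bonds to O → oxidation state +3.
After: C3 has 1 bond to C, 1 bond to H, 2 bonds to O → oxidation state +1.
Δ = +1 − (+3) = -2, so this is a reduction at C3.

-2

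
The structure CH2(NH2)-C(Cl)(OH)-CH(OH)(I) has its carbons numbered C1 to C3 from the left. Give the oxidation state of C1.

-1

Count +1 for every bond to an atom more electronegative than carbon and −1 for every bond to one less electronegative; C–C bonds are 0.
C1 has one bond to C (0), one bond to H (-1), one bond to N (+1), one bond to H (-1).
Oxidation state = 0 − 1 + 1 − 1 = -1.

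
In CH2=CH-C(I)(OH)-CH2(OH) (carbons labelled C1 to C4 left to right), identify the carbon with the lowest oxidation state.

Tallying each carbon's bonds:
C1: 2C, 2H → 0 − 2 = -2
C2: 3C, 1H → 0 − 1 = -1
C3: 2C, 1O, 1I → 0 + 1 + 1 = +2
C4: 1C, 2H, 1O → 0 − 2 + 1 = -1
The most reduced carbon is C1 at -2.

C1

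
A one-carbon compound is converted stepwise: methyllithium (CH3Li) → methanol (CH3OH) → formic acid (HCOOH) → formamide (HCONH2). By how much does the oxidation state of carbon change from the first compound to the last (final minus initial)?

Carbon oxidation states along the series — methyllithium: -4, methanol: -2, formic acid: +2, formamide: +2.
Net change = +2 − (-4) = +6.

+6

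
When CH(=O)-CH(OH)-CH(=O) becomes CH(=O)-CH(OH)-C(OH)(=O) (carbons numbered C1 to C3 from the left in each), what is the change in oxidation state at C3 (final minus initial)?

+2

Before: C3 has 1 bond to C, 1 bond to H, 2 bonds to O → oxidation state +1.
After: C3 has 1 bond to C, 3 bonds to O → oxidation state +3.
Δ = +3 − (+1) = +2, so this is an oxidation at C3.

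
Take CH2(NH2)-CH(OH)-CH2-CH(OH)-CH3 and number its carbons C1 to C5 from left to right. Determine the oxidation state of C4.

Bonds to more-electronegative neighbours contribute +1 each, bonds to H or metals contribute −1 each, and C–C bonds contribute 0.
C4 has one bond to C (0), one bond to C (0), one bond to O (+1), one bond to H (-1).
Oxidation state = 0 + 0 + 1 − 1 = 0.

0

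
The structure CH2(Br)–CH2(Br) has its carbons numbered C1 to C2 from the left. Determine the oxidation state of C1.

Bonds to more-electronegative neighbours contribute +1 each, bonds to H or metals contribute −1 each, and C–C bonds contribute 0.
C1 has one bond to C (0), one bond to H (-1), one bond to H (-1), one bond to Br (+1).
Oxidation state = 0 − 1 − 1 + 1 = -1.

-1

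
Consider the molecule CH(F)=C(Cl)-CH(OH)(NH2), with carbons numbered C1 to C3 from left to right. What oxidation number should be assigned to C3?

+1

C3 has one bond to C (0), one bond to O (+1), one bond to H (-1), one bond to N (+1).
Oxidation state = 0 + 1 − 1 + 1 = +1.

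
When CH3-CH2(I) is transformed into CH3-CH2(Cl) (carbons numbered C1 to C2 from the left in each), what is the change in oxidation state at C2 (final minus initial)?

0

Before: C2 has 1 bond to C, 2 bonds to H, 1 bond to I → oxidation state -1.
After: C2 has 1 bond to C, 2 bonds to H, 1 bond to Cl → oxidation state -1.
Δ = -1 − (-1) = 0, so no net redox change at C2.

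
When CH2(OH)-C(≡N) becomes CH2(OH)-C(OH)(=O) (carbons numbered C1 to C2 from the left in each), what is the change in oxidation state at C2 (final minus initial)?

0

Before: C2 has 1 bond to C, 3 bonds to N → oxidation state +3.
After: C2 has 1 bond to C, 3 bonds to O → oxidation state +3.
Δ = +3 − (+3) = 0, so no net redox change at C2.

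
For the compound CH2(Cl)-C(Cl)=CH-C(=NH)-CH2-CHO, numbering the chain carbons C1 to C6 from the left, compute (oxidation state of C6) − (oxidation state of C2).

C6: 1C, 1H, 2O → 0 − 1 + 2 = +1
C2: 3C, 1Cl → 0 + 1 = +1
Difference: +1 − (+1) = 0.

0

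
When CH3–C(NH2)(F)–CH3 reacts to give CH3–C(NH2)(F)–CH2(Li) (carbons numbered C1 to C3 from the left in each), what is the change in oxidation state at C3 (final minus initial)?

0

Before: C3 has 1 bond to C, 3 bonds to H → oxidation state -3.
After: C3 has 1 bond to C, 2 bonds to H, 1 bond to Li → oxidation state -3.
Δ = -3 − (-3) = 0, so no net redox change at C3.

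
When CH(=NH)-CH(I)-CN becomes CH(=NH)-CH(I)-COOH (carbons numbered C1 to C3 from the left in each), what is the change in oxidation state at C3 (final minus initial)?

Before: C3 has 1 bond to C, 3 bonds to N → oxidation state +3.
After: C3 has 1 bond to C, 3 bonds to O → oxidation state +3.
Δ = +3 − (+3) = 0, so no net redox change at C3.

0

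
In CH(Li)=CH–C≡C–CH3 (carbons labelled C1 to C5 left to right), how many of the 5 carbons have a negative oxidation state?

Each bond to a more electronegative atom (O, N, halogen) counts +1, each bond to a less electronegative atom (H, metal, B, Si) counts −1, and each C–C bond counts 0. Tallying each carbon:
C1: 2C, 1H, 1Li → 0 − 1 − 1 = -2
C2: 3C, 1H → 0 − 1 = -1
C3: 4C → 0 = 0
C4: 4C → 0 = 0
C5: 1C, 3H → 0 − 3 = -3
3 carbons (C1, C2, C5) meet the condition.

3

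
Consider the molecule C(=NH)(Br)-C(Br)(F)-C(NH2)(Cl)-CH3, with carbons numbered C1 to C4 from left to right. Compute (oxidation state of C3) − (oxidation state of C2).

C3: 2C, 1N, 1Cl → 0 + 1 + 1 = +2
C2: 2C, 1F, 1Br → 0 + 1 + 1 = +2
Difference: +2 − (+2) = 0.

0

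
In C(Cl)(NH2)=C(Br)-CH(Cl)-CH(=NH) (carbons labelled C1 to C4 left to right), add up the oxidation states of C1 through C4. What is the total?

+4

Assign +1 per bond to O/N/halogen, −1 per bond to H or an electropositive element, and 0 per bond to carbon. Tallying each carbon:
C1: 2C, 1N, 1Cl → 0 + 1 + 1 = +2
C2: 3C, 1Br → 0 + 1 = +1
C3: 2C, 1H, 1Cl → 0 − 1 + 1 = 0
C4: 1C, 1H, 2N → 0 − 1 + 2 = +1
Sum = +2 + 1 + 0 + 1 = +4.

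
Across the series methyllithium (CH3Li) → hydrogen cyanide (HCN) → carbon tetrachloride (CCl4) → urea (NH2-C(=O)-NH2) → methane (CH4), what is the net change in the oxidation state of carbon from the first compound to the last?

Carbon oxidation states along the series — methyllithium: -4, hydrogen cyanide: +2, carbon tetrachloride: +4, urea: +4, methane: -4.
Net change = -4 − (-4) = 0.

0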